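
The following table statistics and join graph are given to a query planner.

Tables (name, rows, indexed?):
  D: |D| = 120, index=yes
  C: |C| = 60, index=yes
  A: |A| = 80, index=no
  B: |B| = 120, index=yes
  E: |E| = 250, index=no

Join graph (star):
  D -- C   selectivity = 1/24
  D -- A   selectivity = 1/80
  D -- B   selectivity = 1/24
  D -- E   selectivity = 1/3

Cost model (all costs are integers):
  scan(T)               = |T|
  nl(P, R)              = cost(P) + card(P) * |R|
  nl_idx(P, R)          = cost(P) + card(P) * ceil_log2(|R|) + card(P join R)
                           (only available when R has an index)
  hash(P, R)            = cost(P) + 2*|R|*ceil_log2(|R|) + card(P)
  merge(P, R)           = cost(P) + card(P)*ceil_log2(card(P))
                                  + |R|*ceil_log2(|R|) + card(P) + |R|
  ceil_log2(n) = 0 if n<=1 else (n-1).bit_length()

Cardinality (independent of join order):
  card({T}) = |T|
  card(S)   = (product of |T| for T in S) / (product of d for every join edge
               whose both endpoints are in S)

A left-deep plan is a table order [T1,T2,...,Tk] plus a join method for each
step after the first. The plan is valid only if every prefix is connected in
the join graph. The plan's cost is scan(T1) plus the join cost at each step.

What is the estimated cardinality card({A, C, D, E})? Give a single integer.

25000

Tables in S: A(80), C(60), D(120), E(250)
Edges inside S: D-C(d=24), D-A(d=80), D-E(d=3)
numerator = 80 * 60 * 120 * 250 = 144000000
denominator = 24 * 80 * 3 = 5760
card(S) = 144000000 / 5760 = 25000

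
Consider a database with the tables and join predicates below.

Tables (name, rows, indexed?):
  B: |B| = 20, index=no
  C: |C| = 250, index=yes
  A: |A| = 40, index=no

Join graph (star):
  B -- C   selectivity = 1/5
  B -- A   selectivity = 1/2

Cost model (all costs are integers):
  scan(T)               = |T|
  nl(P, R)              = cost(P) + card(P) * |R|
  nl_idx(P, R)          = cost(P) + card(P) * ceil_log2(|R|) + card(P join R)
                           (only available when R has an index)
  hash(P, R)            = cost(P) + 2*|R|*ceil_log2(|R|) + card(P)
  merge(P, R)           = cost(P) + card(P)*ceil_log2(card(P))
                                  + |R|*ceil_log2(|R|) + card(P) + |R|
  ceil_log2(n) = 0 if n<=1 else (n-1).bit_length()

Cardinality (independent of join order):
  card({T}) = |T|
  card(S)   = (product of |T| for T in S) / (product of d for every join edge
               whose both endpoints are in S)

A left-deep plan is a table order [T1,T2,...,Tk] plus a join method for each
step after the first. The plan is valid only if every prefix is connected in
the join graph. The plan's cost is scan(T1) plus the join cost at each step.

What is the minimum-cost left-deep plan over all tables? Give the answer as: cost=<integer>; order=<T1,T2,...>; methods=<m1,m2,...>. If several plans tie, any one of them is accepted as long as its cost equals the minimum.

Selinger DP (subsets sized 1..n):
  {B}: scan cost=20, card=20
  {C}: scan cost=250, card=250
  {A}: scan cost=40, card=40
  {BC}: card=1000; try (B,hash)→700, (C,nl_idx)→1180, (C,merge)→2390, (B,merge)→2620, (C,hash)→4040, (C,nl)→5020 …(+1); best=700 via (B,hash)
  {AB}: card=400; try (B,hash)→280, (A,merge)→420, (B,merge)→440, (A,hash)→520, (A,nl)→820, (B,nl)→840; best=280 via (B,hash)
  {ABC}: card=20000; try (A,hash)→2180, (C,hash)→4680, (C,merge)→6530, (A,merge)→11980, (C,nl_idx)→23480, (A,nl)→40700 …(+1); best=2180 via (A,hash)

cost=2180; order=C,B,A; methods=hash,hash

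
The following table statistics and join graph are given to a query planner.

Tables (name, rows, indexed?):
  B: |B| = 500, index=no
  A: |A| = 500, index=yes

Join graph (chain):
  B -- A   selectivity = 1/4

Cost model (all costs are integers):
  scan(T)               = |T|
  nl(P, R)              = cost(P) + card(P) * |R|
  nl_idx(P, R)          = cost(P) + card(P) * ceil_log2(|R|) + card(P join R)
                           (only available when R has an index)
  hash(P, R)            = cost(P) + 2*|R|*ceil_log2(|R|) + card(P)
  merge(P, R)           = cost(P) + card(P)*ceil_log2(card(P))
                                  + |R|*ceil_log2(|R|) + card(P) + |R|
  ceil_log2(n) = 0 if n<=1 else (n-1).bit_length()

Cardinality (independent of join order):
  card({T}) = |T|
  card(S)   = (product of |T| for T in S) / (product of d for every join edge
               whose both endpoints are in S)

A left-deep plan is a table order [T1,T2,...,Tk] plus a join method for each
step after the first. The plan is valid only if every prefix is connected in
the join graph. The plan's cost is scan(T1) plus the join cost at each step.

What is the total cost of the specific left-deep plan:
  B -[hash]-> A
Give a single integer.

step 1: scan B: cost=500, card=500
step 2: join A via hash
    card(P join A) = 500*500/(4) = 62500
    cost = 500 + 2*500*9 + 500 = 10000

10000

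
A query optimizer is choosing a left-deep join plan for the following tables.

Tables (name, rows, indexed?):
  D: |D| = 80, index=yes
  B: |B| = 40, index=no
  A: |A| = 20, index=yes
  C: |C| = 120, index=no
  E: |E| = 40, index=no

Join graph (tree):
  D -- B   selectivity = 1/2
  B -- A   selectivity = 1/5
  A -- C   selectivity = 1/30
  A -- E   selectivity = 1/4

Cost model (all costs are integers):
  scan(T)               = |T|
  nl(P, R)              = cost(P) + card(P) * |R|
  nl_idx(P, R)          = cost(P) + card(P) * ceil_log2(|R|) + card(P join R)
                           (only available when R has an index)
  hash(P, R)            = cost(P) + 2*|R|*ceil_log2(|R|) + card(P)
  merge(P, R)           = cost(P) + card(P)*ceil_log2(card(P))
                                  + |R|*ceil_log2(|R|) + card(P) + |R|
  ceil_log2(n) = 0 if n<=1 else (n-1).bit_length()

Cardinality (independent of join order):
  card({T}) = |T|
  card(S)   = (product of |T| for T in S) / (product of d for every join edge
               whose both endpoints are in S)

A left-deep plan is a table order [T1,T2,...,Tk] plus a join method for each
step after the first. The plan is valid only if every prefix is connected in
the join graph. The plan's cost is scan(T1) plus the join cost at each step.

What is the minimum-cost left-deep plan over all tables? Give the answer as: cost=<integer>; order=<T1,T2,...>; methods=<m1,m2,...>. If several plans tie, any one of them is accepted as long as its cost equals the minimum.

Selinger DP (subsets sized 1..n):
  {D}: scan cost=80, card=80
  {B}: scan cost=40, card=40
  {A}: scan cost=20, card=20
  {C}: scan cost=120, card=120
  {E}: scan cost=40, card=40
  {BD}: card=1600; try (B,hash)→640, (D,merge)→960, (B,merge)→1000, (D,hash)→1200, (D,nl_idx)→1920, (D,nl)→3240 …(+1); best=640 via (B,hash)
  {AB}: card=160; try (A,hash)→280, (A,nl_idx)→400, (B,merge)→420, (A,merge)→440, (B,hash)→520, (B,nl)→820 …(+1); best=280 via (A,hash)
  {AC}: card=80; try (A,hash)→440, (A,nl_idx)→800, (C,merge)→1100, (A,merge)→1200, (C,hash)→1720, (C,nl)→2420 …(+1); best=440 via (A,hash)
  {AE}: card=200; try (A,hash)→280, (E,merge)→420, (A,merge)→440, (A,nl_idx)→440, (E,hash)→520, (E,nl)→820 …(+1); best=280 via (A,hash)
  {ABD}: card=6400; try (D,hash)→1560, (D,merge)→2360, (A,hash)→2440, (D,nl_idx)→7800, (D,nl)→13080, (A,nl_idx)→15040 …(+2); best=1560 via (D,hash)
  {ABC}: card=640; try (B,hash)→1000, (B,merge)→1360, (C,hash)→2120, (C,merge)→2680, (B,nl)→3640, (C,nl)→19480; best=1000 via (B,hash)
  {ABE}: card=1600; try (E,hash)→920, (B,hash)→960, (E,merge)→2000, (B,merge)→2360, (E,nl)→6680, (B,nl)→8280; best=920 via (E,hash)
  {ACE}: card=800; try (E,hash)→1000, (E,merge)→1360, (C,hash)→2160, (C,merge)→3040, (E,nl)→3640, (C,nl)→24280; best=1000 via (E,hash)
  {ABCD}: card=25600; try (D,hash)→2760, (D,merge)→8680, (C,hash)→9640, (D,nl_idx)→31080, (D,nl)→52200, (C,merge)→92120 …(+1); best=2760 via (D,hash)
  {ABDE}: card=64000; try (D,hash)→3640, (E,hash)→8440, (D,merge)→20760, (D,nl_idx)→76120, (E,merge)→91440, (D,nl)→128920 …(+1); best=3640 via (D,hash)
  {ABCE}: card=6400; try (E,hash)→2120, (B,hash)→2280, (C,hash)→4200, (E,merge)→8320, (B,merge)→10080, (C,merge)→21080 …(+3); best=2120 via (E,hash)
  {ABCDE}: card=256000; try (D,hash)→9640, (E,hash)→28840, (C,hash)→69320, (D,merge)→92360, (D,nl_idx)→302920, (E,merge)→412640 …(+4); best=9640 via (D,hash)

cost=9640; order=C,A,B,E,D; methods=hash,hash,hash,hash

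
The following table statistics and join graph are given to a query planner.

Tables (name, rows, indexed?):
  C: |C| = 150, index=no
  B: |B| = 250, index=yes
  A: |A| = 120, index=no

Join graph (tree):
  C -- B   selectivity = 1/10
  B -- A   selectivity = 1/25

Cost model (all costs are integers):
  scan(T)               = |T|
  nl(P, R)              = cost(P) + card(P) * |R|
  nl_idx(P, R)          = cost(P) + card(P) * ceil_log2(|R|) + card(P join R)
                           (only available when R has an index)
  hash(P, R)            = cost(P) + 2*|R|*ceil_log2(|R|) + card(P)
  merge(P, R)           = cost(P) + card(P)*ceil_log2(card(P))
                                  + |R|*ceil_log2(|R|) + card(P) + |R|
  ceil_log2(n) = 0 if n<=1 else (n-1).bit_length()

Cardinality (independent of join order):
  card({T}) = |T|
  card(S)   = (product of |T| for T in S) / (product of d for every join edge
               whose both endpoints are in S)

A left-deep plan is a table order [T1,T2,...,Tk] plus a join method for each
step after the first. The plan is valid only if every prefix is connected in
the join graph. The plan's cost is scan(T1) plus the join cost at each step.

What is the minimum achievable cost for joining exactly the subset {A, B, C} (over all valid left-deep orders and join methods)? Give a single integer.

5780

Selinger DP over subsets of {A,B,C}:
  {C}: scan cost=150, card=150
  {B}: scan cost=250, card=250
  {A}: scan cost=120, card=120
  {BC}: card=3750; try (C,hash)→2900, (B,merge)→3750, (C,merge)→3850, (B,hash)→4300, (B,nl_idx)→5100, (B,nl)→37650 …(+1); best=2900 via (C,hash)
  {AB}: card=1200; try (A,hash)→2180, (B,nl_idx)→2280, (B,merge)→3330, (A,merge)→3460, (B,hash)→4240, (B,nl)→30120 …(+1); best=2180 via (A,hash)
  {ABC}: card=18000; try (C,hash)→5780, (A,hash)→8330, (C,merge)→17930, (A,merge)→52610, (C,nl)→182180, (A,nl)→452900; best=5780 via (C,hash)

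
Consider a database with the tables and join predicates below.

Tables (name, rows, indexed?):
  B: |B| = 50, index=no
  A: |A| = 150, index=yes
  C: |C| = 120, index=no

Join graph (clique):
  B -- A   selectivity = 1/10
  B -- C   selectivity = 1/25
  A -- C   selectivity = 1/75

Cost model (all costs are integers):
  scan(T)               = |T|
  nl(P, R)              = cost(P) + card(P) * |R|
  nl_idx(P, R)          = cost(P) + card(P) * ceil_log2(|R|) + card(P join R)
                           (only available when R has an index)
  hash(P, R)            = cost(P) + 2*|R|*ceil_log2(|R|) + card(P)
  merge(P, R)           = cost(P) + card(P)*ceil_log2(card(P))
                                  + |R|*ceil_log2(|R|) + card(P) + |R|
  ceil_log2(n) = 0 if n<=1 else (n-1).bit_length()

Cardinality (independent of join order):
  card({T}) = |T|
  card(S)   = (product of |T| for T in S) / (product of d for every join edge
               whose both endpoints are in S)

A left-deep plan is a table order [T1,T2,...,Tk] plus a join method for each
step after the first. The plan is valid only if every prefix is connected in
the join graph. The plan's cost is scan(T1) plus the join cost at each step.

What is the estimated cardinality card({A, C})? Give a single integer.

240

Tables in S: A(150), C(120)
Edges inside S: A-C(d=75)
numerator = 150 * 120 = 18000
denominator = 75 = 75
card(S) = 18000 / 75 = 240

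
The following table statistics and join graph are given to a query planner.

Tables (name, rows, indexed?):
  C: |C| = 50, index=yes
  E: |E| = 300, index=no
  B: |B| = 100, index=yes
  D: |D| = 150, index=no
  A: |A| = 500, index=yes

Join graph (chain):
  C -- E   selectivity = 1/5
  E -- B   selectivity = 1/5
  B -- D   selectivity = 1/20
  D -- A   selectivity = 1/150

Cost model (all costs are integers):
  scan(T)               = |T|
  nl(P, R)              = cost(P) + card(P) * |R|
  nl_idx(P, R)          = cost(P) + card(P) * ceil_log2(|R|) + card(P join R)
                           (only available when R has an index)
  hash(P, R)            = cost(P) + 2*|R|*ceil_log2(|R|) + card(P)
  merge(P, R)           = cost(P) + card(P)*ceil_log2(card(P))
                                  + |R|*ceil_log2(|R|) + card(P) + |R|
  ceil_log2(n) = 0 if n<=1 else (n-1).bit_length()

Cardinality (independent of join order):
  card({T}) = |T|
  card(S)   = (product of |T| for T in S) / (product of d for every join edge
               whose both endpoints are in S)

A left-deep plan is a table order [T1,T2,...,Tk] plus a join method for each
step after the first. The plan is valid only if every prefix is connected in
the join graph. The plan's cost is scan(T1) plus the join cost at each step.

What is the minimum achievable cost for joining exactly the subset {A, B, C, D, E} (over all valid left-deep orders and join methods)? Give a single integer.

162400

Selinger DP over subsets of {A,B,C,D,E}:
  {C}: scan cost=50, card=50
  {E}: scan cost=300, card=300
  {B}: scan cost=100, card=100
  {D}: scan cost=150, card=150
  {A}: scan cost=500, card=500
  {CE}: card=3000; try (C,hash)→1200, (E,merge)→3400, (C,merge)→3650, (C,nl_idx)→5100, (E,hash)→5500, (E,nl)→15050 …(+1); best=1200 via (C,hash)
  {BE}: card=6000; try (B,hash)→2000, (E,merge)→3900, (B,merge)→4100, (E,hash)→5600, (B,nl_idx)→8400, (E,nl)→30100 …(+1); best=2000 via (B,hash)
  {BD}: card=750; try (B,hash)→1700, (B,nl_idx)→1950, (D,merge)→2250, (B,merge)→2300, (D,hash)→2600, (D,nl)→15100 …(+1); best=1700 via (B,hash)
  {AD}: card=500; try (A,nl_idx)→2000, (D,hash)→3400, (A,merge)→6500, (D,merge)→6850, (A,hash)→9300, (A,nl)→75150 …(+1); best=2000 via (A,nl_idx)
  {BCE}: card=60000; try (B,hash)→5600, (C,hash)→8600, (B,merge)→41000, (B,nl_idx)→82200, (C,merge)→86350, (C,nl_idx)→98000 …(+2); best=5600 via (B,hash)
  {BDE}: card=45000; try (E,hash)→7850, (D,hash)→10400, (E,merge)→12950, (D,merge)→87350, (E,nl)→226700, (D,nl)→902000; best=7850 via (E,hash)
  {ABD}: card=2500; try (B,hash)→3900, (B,merge)→7800, (B,nl_idx)→8000, (A,nl_idx)→10950, (A,hash)→11450, (A,merge)→14950 …(+2); best=3900 via (B,hash)
  {BCDE}: card=450000; try (C,hash)→53450, (D,hash)→68000, (C,nl_idx)→727850, (C,merge)→773200, (D,merge)→1026950, (C,nl)→2257850 …(+1); best=53450 via (C,hash)
  {ABDE}: card=150000; try (E,hash)→11800, (E,merge)→39400, (A,hash)→61850, (A,nl_idx)→562850, (E,nl)→753900, (A,merge)→777850 …(+1); best=11800 via (E,hash)
  {ABCDE}: card=1500000; try (C,hash)→162400, (A,hash)→512450, (C,nl_idx)→2411800, (C,merge)→2862150, (A,nl_idx)→5603450, (C,nl)→7511800 …(+2); best=162400 via (C,hash)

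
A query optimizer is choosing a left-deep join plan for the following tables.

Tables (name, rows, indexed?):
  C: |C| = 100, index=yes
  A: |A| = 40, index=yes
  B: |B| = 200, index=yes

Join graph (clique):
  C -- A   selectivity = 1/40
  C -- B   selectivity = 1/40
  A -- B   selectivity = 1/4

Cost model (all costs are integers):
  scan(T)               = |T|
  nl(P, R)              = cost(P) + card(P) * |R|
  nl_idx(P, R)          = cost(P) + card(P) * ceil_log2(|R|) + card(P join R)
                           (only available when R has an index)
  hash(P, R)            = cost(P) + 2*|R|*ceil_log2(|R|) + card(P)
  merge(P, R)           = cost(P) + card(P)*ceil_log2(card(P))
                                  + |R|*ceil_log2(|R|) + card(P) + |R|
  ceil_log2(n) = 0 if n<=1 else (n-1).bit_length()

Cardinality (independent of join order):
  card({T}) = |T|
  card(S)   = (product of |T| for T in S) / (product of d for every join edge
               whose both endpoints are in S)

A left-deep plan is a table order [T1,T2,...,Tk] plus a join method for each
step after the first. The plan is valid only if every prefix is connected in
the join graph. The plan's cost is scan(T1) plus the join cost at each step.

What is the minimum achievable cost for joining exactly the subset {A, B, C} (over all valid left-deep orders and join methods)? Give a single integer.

Selinger DP over subsets of {A,B,C}:
  {C}: scan cost=100, card=100
  {A}: scan cost=40, card=40
  {B}: scan cost=200, card=200
  {AC}: card=100; try (C,nl_idx)→420, (A,hash)→680, (A,nl_idx)→800, (C,merge)→1120, (A,merge)→1180, (C,hash)→1480 …(+2); best=420 via (C,nl_idx)
  {BC}: card=500; try (B,nl_idx)→1400, (C,hash)→1800, (C,nl_idx)→2100, (B,merge)→2700, (C,merge)→2800, (B,hash)→3400 …(+2); best=1400 via (B,nl_idx)
  {AB}: card=2000; try (A,hash)→880, (B,merge)→2120, (A,merge)→2280, (B,nl_idx)→2360, (B,hash)→3280, (A,nl_idx)→3400 …(+2); best=880 via (A,hash)
  {ABC}: card=125; try (B,nl_idx)→1345, (A,hash)→2380, (B,merge)→3020, (B,hash)→3720, (C,hash)→4280, (A,nl_idx)→4525 …(+6); best=1345 via (B,nl_idx)

1345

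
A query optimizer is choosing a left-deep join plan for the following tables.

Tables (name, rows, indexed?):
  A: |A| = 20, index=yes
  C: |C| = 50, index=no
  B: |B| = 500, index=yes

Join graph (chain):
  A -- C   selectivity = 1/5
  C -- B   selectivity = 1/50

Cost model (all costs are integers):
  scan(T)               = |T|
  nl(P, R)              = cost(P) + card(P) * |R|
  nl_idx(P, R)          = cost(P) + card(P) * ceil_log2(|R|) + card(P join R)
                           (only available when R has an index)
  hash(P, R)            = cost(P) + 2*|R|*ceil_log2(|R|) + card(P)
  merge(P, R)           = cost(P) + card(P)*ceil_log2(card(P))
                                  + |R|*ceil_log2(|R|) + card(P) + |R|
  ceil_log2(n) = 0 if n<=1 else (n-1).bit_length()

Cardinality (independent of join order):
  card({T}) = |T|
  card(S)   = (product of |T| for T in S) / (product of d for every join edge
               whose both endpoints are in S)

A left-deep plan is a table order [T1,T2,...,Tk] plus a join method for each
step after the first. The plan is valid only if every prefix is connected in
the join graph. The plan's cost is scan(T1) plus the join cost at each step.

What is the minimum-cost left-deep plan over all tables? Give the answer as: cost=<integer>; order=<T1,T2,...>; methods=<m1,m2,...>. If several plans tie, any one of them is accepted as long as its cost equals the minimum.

Selinger DP (subsets sized 1..n):
  {A}: scan cost=20, card=20
  {C}: scan cost=50, card=50
  {B}: scan cost=500, card=500
  {AC}: card=200; try (A,hash)→300, (C,merge)→490, (A,nl_idx)→500, (A,merge)→520, (C,hash)→640, (C,nl)→1020 …(+1); best=300 via (A,hash)
  {BC}: card=500; try (B,nl_idx)→1000, (C,hash)→1600, (B,merge)→5400, (C,merge)→5850, (B,hash)→9100, (B,nl)→25050 …(+1); best=1000 via (B,nl_idx)
  {ABC}: card=2000; try (A,hash)→1700, (B,nl_idx)→4100, (A,nl_idx)→5500, (A,merge)→6120, (B,merge)→7100, (B,hash)→9500 …(+2); best=1700 via (A,hash)

cost=1700; order=C,B,A; methods=nl_idx,hash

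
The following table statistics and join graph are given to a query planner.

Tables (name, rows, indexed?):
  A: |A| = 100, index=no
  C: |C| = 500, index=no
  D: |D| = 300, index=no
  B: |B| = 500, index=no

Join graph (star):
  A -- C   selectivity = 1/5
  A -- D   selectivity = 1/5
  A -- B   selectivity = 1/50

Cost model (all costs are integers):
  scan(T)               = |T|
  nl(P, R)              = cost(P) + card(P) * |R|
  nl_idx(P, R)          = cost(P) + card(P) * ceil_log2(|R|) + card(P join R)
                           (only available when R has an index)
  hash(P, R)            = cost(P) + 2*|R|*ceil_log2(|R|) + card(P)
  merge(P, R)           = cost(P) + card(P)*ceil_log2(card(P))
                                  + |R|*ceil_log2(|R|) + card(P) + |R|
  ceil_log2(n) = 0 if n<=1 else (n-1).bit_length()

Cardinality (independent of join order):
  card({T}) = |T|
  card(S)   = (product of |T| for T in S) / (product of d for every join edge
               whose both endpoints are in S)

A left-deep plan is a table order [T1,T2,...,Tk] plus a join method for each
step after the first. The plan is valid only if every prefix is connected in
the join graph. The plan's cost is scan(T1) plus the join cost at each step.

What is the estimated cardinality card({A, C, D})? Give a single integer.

Tables in S: A(100), C(500), D(300)
Edges inside S: A-C(d=5), A-D(d=5)
numerator = 100 * 500 * 300 = 15000000
denominator = 5 * 5 = 25
card(S) = 15000000 / 25 = 600000

600000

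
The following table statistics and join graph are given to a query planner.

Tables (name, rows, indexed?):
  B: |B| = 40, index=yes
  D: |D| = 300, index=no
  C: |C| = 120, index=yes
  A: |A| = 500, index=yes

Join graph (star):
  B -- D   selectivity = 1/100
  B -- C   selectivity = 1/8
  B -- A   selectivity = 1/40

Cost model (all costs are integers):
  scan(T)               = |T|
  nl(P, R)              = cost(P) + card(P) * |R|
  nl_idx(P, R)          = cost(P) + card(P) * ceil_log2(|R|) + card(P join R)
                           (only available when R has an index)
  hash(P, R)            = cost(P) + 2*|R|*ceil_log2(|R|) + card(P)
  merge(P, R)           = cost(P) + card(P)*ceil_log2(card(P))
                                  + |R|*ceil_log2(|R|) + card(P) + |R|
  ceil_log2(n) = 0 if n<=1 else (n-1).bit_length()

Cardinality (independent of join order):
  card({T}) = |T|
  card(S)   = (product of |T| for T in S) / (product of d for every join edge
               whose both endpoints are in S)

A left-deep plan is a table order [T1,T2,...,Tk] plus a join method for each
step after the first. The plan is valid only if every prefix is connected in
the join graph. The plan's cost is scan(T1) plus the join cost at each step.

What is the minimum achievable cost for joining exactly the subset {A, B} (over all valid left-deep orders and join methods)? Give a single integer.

900

Selinger DP over subsets of {A,B}:
  {B}: scan cost=40, card=40
  {A}: scan cost=500, card=500
  {AB}: card=500; try (A,nl_idx)→900, (B,hash)→1480, (B,nl_idx)→4000, (A,merge)→5320, (B,merge)→5780, (A,hash)→9080 …(+2); best=900 via (A,nl_idx)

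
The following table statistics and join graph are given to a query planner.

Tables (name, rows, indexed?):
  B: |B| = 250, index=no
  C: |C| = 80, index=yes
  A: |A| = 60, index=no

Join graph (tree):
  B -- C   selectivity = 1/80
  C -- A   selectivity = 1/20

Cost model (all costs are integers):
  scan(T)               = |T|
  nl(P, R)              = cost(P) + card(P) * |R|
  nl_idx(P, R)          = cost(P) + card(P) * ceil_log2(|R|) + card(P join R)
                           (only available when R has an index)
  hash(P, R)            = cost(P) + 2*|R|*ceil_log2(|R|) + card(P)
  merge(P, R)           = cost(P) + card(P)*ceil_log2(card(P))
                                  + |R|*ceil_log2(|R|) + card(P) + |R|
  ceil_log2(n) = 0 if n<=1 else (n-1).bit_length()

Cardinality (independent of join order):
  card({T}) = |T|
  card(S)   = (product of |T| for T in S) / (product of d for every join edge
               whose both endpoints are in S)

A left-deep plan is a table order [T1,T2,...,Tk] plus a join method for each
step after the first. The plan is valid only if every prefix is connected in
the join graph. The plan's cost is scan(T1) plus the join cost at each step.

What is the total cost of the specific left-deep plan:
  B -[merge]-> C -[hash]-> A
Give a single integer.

step 1: scan B: cost=250, card=250
step 2: join C via merge
    card(P join C) = 250*80/(80) = 250
    cost = 250 + 250*8 + 80*7 + 250 + 80 = 3140
step 3: join A via hash
    card(P join A) = 250*60/(20) = 750
    cost = 3140 + 2*60*6 + 250 = 4110

4110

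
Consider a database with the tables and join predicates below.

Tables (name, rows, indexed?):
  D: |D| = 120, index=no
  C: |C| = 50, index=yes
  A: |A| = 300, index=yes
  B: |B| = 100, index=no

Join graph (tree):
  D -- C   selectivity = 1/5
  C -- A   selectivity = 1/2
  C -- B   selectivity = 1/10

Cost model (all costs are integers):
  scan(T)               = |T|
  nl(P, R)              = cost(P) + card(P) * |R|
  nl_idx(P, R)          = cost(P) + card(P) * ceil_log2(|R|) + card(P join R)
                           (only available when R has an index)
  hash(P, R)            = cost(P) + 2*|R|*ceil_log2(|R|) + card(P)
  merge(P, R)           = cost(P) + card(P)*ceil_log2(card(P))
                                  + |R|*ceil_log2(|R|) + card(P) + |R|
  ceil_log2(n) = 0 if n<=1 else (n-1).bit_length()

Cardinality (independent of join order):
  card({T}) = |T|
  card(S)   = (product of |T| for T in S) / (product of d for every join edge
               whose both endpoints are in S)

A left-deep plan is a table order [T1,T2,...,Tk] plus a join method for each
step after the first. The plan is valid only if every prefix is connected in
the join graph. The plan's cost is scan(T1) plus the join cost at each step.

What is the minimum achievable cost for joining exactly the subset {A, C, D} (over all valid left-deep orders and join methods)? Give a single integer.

Selinger DP over subsets of {A,C,D}:
  {D}: scan cost=120, card=120
  {C}: scan cost=50, card=50
  {A}: scan cost=300, card=300
  {CD}: card=1200; try (C,hash)→840, (D,merge)→1360, (C,merge)→1430, (D,hash)→1780, (C,nl_idx)→2040, (D,nl)→6050 …(+1); best=840 via (C,hash)
  {AC}: card=7500; try (C,hash)→1200, (A,merge)→3400, (C,merge)→3650, (A,hash)→5500, (A,nl_idx)→8000, (C,nl_idx)→9600 …(+2); best=1200 via (C,hash)
  {ACD}: card=180000; try (A,hash)→7440, (D,hash)→10380, (A,merge)→18240, (D,merge)→107160, (A,nl_idx)→191640, (A,nl)→360840 …(+1); best=7440 via (A,hash)

7440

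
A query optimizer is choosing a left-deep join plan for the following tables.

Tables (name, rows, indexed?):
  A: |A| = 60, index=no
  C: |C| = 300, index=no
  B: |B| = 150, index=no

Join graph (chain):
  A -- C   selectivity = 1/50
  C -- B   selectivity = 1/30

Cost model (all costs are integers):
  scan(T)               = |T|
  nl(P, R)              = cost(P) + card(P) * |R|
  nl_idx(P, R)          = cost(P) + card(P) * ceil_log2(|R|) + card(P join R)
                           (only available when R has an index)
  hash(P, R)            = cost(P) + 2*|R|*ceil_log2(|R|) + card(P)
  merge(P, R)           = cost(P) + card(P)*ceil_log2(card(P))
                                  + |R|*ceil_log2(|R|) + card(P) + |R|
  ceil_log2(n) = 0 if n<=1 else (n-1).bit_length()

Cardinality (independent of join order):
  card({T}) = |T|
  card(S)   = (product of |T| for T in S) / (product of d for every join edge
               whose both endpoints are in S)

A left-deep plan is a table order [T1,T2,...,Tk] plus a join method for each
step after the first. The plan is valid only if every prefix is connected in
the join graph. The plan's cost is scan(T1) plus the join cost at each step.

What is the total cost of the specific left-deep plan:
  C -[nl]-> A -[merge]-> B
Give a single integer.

step 1: scan C: cost=300, card=300
step 2: join A via nl
    card(P join A) = 300*60/(50) = 360
    cost = 300 + 300*60 = 18300
step 3: join B via merge
    card(P join B) = 360*150/(30) = 1800
    cost = 18300 + 360*9 + 150*8 + 360 + 150 = 23250

23250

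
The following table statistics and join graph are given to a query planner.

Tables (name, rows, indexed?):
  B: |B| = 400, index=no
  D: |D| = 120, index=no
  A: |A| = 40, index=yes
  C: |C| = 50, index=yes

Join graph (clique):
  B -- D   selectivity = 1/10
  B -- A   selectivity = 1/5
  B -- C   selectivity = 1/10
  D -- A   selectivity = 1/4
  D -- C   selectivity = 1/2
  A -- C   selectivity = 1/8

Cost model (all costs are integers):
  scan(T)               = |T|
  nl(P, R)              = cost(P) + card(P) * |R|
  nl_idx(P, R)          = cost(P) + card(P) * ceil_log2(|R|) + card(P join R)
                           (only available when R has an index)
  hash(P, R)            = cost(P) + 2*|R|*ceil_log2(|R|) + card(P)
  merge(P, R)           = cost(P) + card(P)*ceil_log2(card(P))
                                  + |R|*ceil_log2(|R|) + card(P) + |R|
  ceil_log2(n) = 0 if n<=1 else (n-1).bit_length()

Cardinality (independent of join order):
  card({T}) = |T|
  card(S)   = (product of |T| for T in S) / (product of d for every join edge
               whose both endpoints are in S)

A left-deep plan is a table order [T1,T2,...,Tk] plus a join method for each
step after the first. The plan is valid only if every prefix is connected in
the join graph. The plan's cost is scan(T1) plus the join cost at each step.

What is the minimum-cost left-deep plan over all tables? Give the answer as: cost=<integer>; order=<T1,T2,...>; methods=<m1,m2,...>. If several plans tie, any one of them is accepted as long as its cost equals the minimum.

cost=7560; order=B,C,A,D; methods=hash,hash,hash

Selinger DP (subsets sized 1..n):
  {B}: scan cost=400, card=400
  {D}: scan cost=120, card=120
  {A}: scan cost=40, card=40
  {C}: scan cost=50, card=50
  {BD}: card=4800; try (D,hash)→2480, (B,merge)→5080, (D,merge)→5360, (B,hash)→7440, (B,nl)→48120, (D,nl)→48400; best=2480 via (D,hash)
  {AB}: card=3200; try (A,hash)→1280, (B,merge)→4320, (A,merge)→4680, (A,nl_idx)→6000, (B,hash)→7280, (B,nl)→16040 …(+1); best=1280 via (A,hash)
  {BC}: card=2000; try (C,hash)→1400, (B,merge)→4400, (C,merge)→4750, (C,nl_idx)→4800, (B,hash)→7300, (B,nl)→20050 …(+1); best=1400 via (C,hash)
  {AD}: card=1200; try (A,hash)→720, (D,merge)→1280, (A,merge)→1360, (D,hash)→1760, (A,nl_idx)→2040, (D,nl)→4840 …(+1); best=720 via (A,hash)
  {CD}: card=3000; try (C,hash)→840, (D,merge)→1360, (C,merge)→1430, (D,hash)→1780, (C,nl_idx)→3840, (D,nl)→6050 …(+1); best=840 via (C,hash)
  {AC}: card=250; try (C,nl_idx)→530, (A,hash)→580, (A,nl_idx)→600, (C,merge)→670, (C,hash)→680, (A,merge)→680 …(+2); best=530 via (C,nl_idx)
  {ABD}: card=9600; try (D,hash)→6160, (A,hash)→7760, (B,hash)→9120, (B,merge)→19120, (A,nl_idx)→40880, (D,merge)→43840 …(+4); best=6160 via (D,hash)
  {BCD}: card=12000; try (D,hash)→5080, (C,hash)→7880, (B,hash)→11040, (D,merge)→26360, (C,nl_idx)→43280, (B,merge)→43840 …(+4); best=5080 via (D,hash)
  {ABC}: card=2000; try (A,hash)→3880, (C,hash)→5080, (B,merge)→6780, (B,hash)→7980, (A,nl_idx)→15400, (C,nl_idx)→22480 …(+5); best=3880 via (A,hash)
  {ACD}: card=3750; try (D,hash)→2460, (C,hash)→2520, (D,merge)→3740, (A,hash)→4320, (C,nl_idx)→11670, (C,merge)→15470 …(+5); best=2460 via (D,hash)
  {ABCD}: card=3000; try (D,hash)→7560, (B,hash)→13410, (C,hash)→16360, (A,hash)→17560, (D,merge)→28840, (B,merge)→55210 …(+8); best=7560 via (D,hash)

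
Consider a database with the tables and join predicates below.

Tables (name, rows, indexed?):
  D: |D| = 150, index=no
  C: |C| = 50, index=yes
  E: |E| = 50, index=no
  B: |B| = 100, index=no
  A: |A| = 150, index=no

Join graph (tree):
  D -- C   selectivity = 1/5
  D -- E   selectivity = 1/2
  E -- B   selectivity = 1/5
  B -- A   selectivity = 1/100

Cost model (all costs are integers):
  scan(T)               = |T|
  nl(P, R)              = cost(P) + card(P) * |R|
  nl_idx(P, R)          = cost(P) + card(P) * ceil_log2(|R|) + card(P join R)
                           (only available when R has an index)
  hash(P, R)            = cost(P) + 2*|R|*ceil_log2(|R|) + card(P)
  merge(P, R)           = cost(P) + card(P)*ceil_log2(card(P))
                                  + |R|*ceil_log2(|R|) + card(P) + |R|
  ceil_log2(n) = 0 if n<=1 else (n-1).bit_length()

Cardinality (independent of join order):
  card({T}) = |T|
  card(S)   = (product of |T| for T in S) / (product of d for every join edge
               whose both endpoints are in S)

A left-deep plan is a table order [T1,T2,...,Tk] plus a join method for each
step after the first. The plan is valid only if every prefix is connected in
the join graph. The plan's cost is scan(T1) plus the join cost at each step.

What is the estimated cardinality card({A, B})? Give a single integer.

Tables in S: A(150), B(100)
Edges inside S: B-A(d=100)
numerator = 150 * 100 = 15000
denominator = 100 = 100
card(S) = 15000 / 100 = 150

150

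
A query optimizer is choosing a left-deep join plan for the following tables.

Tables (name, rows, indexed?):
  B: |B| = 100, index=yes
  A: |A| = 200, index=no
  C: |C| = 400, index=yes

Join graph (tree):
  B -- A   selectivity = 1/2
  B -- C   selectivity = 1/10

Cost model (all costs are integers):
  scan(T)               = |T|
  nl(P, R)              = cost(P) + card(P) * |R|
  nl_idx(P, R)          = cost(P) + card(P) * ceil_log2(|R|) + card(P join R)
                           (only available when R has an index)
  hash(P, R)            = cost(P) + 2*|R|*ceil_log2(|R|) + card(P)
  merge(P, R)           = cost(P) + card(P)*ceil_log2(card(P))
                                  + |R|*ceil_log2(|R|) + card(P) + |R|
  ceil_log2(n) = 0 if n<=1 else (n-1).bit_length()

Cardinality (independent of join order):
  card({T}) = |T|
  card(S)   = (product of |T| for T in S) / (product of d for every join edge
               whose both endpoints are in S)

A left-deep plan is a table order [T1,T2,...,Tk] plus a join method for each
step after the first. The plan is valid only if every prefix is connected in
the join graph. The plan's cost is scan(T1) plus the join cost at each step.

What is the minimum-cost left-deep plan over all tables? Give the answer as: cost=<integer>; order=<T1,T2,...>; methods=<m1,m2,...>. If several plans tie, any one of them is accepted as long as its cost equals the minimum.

cost=9400; order=C,B,A; methods=hash,hash

Selinger DP (subsets sized 1..n):
  {B}: scan cost=100, card=100
  {A}: scan cost=200, card=200
  {C}: scan cost=400, card=400
  {AB}: card=10000; try (B,hash)→1800, (A,merge)→2700, (B,merge)→2800, (A,hash)→3400, (B,nl_idx)→11600, (A,nl)→20100 …(+1); best=1800 via (B,hash)
  {BC}: card=4000; try (B,hash)→2200, (C,merge)→4900, (C,nl_idx)→5000, (B,merge)→5200, (B,nl_idx)→7200, (C,hash)→7400 …(+2); best=2200 via (B,hash)
  {ABC}: card=400000; try (A,hash)→9400, (C,hash)→19000, (A,merge)→56000, (C,merge)→155800, (C,nl_idx)→491800, (A,nl)→802200 …(+1); best=9400 via (A,hash)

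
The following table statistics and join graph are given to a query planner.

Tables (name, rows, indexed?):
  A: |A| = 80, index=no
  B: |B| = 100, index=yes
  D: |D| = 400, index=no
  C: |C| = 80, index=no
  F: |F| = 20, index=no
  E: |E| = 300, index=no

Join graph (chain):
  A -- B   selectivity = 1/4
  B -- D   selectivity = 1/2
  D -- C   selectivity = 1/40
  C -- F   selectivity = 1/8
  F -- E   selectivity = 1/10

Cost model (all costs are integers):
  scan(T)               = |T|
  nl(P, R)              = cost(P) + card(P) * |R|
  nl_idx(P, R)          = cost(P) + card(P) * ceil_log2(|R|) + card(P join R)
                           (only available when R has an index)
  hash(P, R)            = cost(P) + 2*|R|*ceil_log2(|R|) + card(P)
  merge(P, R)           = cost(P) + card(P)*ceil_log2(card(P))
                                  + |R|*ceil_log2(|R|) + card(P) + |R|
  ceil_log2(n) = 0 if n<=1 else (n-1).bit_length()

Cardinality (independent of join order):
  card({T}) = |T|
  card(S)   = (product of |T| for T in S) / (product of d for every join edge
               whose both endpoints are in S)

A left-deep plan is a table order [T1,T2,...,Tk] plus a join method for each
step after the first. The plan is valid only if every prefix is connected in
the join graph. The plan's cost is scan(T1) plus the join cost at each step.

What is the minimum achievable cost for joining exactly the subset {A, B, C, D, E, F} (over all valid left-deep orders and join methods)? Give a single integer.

Selinger DP over subsets of {A,B,C,D,E,F}:
  {A}: scan cost=80, card=80
  {B}: scan cost=100, card=100
  {D}: scan cost=400, card=400
  {C}: scan cost=80, card=80
  {F}: scan cost=20, card=20
  {E}: scan cost=300, card=300
  {AB}: card=2000; try (A,hash)→1320, (B,merge)→1520, (A,merge)→1540, (B,hash)→1560, (B,nl_idx)→2640, (B,nl)→8080 …(+1); best=1320 via (A,hash)
  {BD}: card=20000; try (B,hash)→2200, (D,merge)→4900, (B,merge)→5200, (D,hash)→7400, (B,nl_idx)→23200, (D,nl)→40100 …(+1); best=2200 via (B,hash)
  {CD}: card=800; try (C,hash)→1920, (D,merge)→4720, (C,merge)→5040, (D,hash)→7360, (D,nl)→32080, (C,nl)→32400; best=1920 via (C,hash)
  {CF}: card=200; try (F,hash)→360, (C,merge)→780, (F,merge)→840, (C,hash)→1160, (C,nl)→1620, (F,nl)→1680; best=360 via (F,hash)
  {EF}: card=600; try (F,hash)→800, (E,merge)→3140, (F,merge)→3420, (E,hash)→5440, (E,nl)→6020, (F,nl)→6300; best=800 via (F,hash)
  {ABD}: card=400000; try (D,hash)→10520, (A,hash)→23320, (D,merge)→29320, (A,merge)→322840, (D,nl)→801320, (A,nl)→1602200; best=10520 via (D,hash)
  {BCD}: card=40000; try (B,hash)→4120, (B,merge)→11520, (C,hash)→23320, (B,nl_idx)→47520, (B,nl)→81920, (C,merge)→322840 …(+1); best=4120 via (B,hash)
  {CDF}: card=2000; try (F,hash)→2920, (D,merge)→6160, (D,hash)→7760, (F,merge)→10840, (F,nl)→17920, (D,nl)→80360; best=2920 via (F,hash)
  {CEF}: card=6000; try (C,hash)→2520, (E,merge)→5160, (E,hash)→5960, (C,merge)→8040, (C,nl)→48800, (E,nl)→60360; best=2520 via (C,hash)
  {ABCD}: card=800000; try (A,hash)→45240, (C,hash)→411640, (A,merge)→684760, (A,nl)→3204120, (C,merge)→8011160, (C,nl)→32010520; best=45240 via (A,hash)
  {BCDF}: card=100000; try (B,hash)→6320, (B,merge)→27720, (F,hash)→44320, (B,nl_idx)→116920, (B,nl)→202920, (F,merge)→684240 …(+1); best=6320 via (B,hash)
  {CDEF}: card=60000; try (E,hash)→10320, (D,hash)→15720, (E,merge)→29920, (D,merge)→90520, (E,nl)→602920, (D,nl)→2402520; best=10320 via (E,hash)
  {ABCDF}: card=2000000; try (A,hash)→107440, (F,hash)→845440, (A,merge)→1806960, (A,nl)→8006320, (F,nl)→16045240, (F,merge)→16845360; best=107440 via (A,hash)
  {BCDEF}: card=3000000; try (B,hash)→71720, (E,hash)→111720, (B,merge)→1031120, (E,merge)→1809320, (B,nl_idx)→3430320, (B,nl)→6010320 …(+1); best=71720 via (B,hash)
  {ABCDEF}: card=60000000; try (E,hash)→2112840, (A,hash)→3072840, (E,merge)→44110440, (A,merge)→69072360, (A,nl)→240071720, (E,nl)→600107440; best=2112840 via (E,hash)

2112840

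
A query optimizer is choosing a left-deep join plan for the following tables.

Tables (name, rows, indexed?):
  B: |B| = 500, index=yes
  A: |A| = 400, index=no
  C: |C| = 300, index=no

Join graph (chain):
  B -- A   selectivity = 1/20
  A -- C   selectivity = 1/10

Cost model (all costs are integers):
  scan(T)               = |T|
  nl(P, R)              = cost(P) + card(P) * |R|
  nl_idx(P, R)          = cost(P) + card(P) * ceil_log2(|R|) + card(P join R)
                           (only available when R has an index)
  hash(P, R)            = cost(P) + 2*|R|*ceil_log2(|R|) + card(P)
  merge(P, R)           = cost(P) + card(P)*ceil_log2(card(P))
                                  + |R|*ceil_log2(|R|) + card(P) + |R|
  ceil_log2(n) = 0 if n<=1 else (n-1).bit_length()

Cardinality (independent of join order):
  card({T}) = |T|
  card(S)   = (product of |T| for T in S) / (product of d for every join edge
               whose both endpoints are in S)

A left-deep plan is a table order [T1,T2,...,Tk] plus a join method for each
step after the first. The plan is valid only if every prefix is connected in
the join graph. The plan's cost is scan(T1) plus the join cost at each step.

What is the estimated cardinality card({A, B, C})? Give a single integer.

300000

Tables in S: A(400), B(500), C(300)
Edges inside S: B-A(d=20), A-C(d=10)
numerator = 400 * 500 * 300 = 60000000
denominator = 20 * 10 = 200
card(S) = 60000000 / 200 = 300000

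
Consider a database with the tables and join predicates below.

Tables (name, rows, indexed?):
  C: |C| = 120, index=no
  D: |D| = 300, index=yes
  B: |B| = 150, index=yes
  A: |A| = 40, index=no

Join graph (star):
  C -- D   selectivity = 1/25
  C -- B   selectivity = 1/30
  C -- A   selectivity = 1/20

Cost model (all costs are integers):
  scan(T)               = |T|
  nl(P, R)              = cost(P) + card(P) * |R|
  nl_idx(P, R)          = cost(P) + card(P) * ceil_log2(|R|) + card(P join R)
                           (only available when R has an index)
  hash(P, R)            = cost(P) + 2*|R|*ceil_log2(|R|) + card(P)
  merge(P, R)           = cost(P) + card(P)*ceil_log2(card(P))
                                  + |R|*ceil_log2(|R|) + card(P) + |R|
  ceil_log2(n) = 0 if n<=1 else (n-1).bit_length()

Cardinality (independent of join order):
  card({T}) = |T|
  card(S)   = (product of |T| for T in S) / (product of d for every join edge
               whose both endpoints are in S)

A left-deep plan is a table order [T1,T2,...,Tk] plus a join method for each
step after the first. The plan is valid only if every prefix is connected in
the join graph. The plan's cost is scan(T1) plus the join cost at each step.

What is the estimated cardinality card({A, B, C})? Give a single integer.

Tables in S: A(40), B(150), C(120)
Edges inside S: C-B(d=30), C-A(d=20)
numerator = 40 * 150 * 120 = 720000
denominator = 30 * 20 = 600
card(S) = 720000 / 600 = 1200

1200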